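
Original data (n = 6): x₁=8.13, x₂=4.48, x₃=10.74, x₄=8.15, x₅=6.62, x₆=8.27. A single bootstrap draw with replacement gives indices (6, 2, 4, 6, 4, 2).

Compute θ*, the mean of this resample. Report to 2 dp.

Resample values: 8.27, 4.48, 8.15, 8.27, 8.15, 4.48.
Mean = (8.27 + 4.48 + 8.15 + 8.27 + 8.15 + 4.48) / 6 = 41.800 / 6 = 6.97

θ* = 6.97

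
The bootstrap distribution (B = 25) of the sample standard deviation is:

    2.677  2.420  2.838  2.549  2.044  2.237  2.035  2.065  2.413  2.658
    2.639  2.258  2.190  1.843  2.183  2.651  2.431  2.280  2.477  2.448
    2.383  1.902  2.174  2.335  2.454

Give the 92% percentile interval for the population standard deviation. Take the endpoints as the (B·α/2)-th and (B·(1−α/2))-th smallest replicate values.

(1.843, 2.677)

Sorted replicates: 1.843, 1.902, 2.035, 2.044, 2.065, 2.174, 2.183, 2.190, 2.237, 2.258, 2.280, 2.335, 2.383, 2.413, 2.420, 2.431, 2.448, 2.454, 2.477, 2.549, 2.639, 2.651, 2.658, 2.677, 2.838
α = 0.08; lower rank = 25 × 0.040 = 1; upper rank = 25 × 0.960 = 24.
The 1st smallest replicate is 1.843; the 24th is 2.677.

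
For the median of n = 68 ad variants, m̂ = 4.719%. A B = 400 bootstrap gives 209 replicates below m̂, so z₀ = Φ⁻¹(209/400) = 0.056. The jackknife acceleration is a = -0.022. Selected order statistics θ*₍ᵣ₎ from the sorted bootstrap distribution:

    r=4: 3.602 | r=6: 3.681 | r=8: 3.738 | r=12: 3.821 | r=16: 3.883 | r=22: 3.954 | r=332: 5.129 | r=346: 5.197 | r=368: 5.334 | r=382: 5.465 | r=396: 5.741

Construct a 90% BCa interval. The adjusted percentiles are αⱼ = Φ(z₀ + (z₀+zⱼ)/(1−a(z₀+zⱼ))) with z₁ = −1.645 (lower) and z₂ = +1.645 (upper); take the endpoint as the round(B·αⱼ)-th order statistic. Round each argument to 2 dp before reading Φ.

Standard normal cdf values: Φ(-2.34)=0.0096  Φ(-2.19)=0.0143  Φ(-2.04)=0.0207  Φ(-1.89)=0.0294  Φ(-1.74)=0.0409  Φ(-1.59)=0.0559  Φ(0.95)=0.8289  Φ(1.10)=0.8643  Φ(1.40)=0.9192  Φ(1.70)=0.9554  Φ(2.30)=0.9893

(3.954, 5.465)

Lower: z₀ + z₁ = 0.056 + (-1.645) = -1.589; 1 − a(z₀+z₁) = 1 − (-0.022)(-1.589) = 0.9650; argument = 0.056 + (-1.589)/0.9650 = -1.5906 → -1.59.
α₁ = Φ(-1.59) = 0.0559; rank = round(400 × 0.0559) = 22; θ*₍22₎ = 3.954.
Upper: z₀ + z₂ = 1.701; 1 − a(z₀+z₂) = 1.0374; argument = 1.6956 → 1.70; α₂ = 0.9554; rank = 382; θ*₍382₎ = 5.465.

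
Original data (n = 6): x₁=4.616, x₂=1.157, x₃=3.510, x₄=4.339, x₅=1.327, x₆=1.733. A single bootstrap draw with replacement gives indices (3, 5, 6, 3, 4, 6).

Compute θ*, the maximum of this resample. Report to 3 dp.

θ* = 4.339

Resample values: 3.510, 1.327, 1.733, 3.510, 4.339, 1.733.
Maximum = 4.339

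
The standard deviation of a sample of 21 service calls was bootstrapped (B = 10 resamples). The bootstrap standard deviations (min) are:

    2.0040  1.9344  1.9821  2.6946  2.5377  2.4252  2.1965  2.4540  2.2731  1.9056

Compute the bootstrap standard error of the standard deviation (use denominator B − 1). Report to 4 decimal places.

Bootstrap SE is the standard deviation of the 10 replicate standard deviations.
Mean of replicates: (2.0040 + 1.9344 + 1.9821 + 2.6946 + 2.5377 + 2.4252 + 2.1965 + 2.4540 + 2.2731 + 1.9056) / 10 = 22.40720 / 10 = 2.24072
Sum of squared deviations: (−0.23672)² + (−0.30632)² + (−0.25862)² + (+0.45388)² + (+0.29698)² + (+0.18448)² + (−0.04422)² + (+0.21328)² + (+0.03238)² + (−0.33512)² = 0.70579
Variance = 0.70579 / 9 = 0.07842
SE* = √0.07842

SE* = 0.2800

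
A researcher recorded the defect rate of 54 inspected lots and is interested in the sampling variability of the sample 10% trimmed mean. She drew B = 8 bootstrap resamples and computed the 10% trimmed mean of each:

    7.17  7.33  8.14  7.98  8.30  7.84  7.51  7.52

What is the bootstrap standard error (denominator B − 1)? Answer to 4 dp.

Bootstrap SE is the standard deviation of the 8 replicate 10% trimmed means.
Mean of replicates: (7.17 + 7.33 + 8.14 + 7.98 + 8.30 + 7.84 + 7.51 + 7.52) / 8 = 61.79000 / 8 = 7.72375
Sum of squared deviations: (−0.55375)² + (−0.39375)² + (+0.41625)² + (+0.25625)² + (+0.57625)² + (+0.11625)² + (−0.21375)² + (−0.20375)² = 1.13339
Variance = 1.13339 / 7 = 0.16191
SE* = √0.16191

SE* = 0.4024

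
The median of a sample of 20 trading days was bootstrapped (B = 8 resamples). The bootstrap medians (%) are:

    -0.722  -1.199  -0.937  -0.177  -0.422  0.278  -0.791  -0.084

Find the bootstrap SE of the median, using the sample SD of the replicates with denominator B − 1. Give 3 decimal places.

Bootstrap SE is the standard deviation of the 8 replicate medians.
Mean of replicates: ((-0.722) + (-1.199) + (-0.937) + (-0.177) + (-0.422) + 0.278 + (-0.791) + (-0.084)) / 8 = -4.0540 / 8 = -0.5068
Sum of squared deviations: (−0.2152)² + (−0.6923)² + (−0.4303)² + (+0.3298)² + (+0.0848)² + (+0.7848)² + (−0.2843)² + (+0.4228)² = 1.7019
Variance = 1.7019 / 7 = 0.2431
SE* = √0.2431

SE* = 0.493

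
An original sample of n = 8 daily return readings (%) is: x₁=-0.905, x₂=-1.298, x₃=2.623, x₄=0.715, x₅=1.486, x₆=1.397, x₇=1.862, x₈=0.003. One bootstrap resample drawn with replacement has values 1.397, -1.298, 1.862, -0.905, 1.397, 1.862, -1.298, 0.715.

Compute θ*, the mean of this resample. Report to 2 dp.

Mean = (1.397 + (-1.298) + 1.862 + (-0.905) + 1.397 + 1.862 + (-1.298) + 0.715) / 8 = 3.7320 / 8 = 0.47

θ* = 0.47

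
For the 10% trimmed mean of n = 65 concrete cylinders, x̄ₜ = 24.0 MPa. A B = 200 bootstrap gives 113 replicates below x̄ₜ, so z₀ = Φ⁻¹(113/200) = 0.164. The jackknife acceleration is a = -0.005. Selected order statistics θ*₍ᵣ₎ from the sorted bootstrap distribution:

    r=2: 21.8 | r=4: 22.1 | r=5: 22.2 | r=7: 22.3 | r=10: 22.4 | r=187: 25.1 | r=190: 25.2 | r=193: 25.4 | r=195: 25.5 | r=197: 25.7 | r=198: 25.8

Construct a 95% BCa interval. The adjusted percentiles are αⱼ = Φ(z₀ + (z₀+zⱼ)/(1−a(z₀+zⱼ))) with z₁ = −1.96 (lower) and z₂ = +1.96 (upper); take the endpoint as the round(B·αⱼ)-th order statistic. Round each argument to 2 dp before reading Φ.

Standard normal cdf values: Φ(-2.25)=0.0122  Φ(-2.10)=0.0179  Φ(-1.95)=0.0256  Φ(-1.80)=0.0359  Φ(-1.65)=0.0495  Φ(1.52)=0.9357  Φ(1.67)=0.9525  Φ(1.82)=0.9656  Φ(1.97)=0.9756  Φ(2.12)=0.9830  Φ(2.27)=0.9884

(22.4, 25.8)

Lower: z₀ + z₁ = 0.164 + (-1.960) = -1.796; 1 − a(z₀+z₁) = 1 − (-0.005)(-1.796) = 0.9910; argument = 0.164 + (-1.796)/0.9910 = -1.6483 → -1.65.
α₁ = Φ(-1.65) = 0.0495; rank = round(200 × 0.0495) = 10; θ*₍10₎ = 22.4.
Upper: z₀ + z₂ = 2.124; 1 − a(z₀+z₂) = 1.0106; argument = 2.2657 → 2.27; α₂ = 0.9884; rank = 198; θ*₍198₎ = 25.8.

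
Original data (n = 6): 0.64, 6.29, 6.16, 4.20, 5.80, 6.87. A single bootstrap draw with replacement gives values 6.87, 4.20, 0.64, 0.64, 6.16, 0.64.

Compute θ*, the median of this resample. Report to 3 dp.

Sorted: 0.64, 0.64, 0.64, 4.20, 6.16, 6.87
Median = average of the two middle values = 2.420

θ* = 2.420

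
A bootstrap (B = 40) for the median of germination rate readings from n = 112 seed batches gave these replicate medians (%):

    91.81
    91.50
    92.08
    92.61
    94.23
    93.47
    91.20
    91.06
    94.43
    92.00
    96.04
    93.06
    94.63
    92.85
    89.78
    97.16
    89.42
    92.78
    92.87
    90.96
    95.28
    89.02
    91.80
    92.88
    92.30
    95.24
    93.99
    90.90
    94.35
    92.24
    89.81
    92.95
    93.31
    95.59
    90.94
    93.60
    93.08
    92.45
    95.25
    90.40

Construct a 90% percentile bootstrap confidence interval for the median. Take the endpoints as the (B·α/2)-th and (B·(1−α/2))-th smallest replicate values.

Sorted replicates: 89.02, 89.42, 89.78, 89.81, 90.40, 90.90, 90.94, 90.96, 91.06, 91.20, 91.50, 91.80, 91.81, 92.00, 92.08, 92.24, 92.30, 92.45, 92.61, 92.78, 92.85, 92.87, 92.88, 92.95, 93.06, 93.08, 93.31, 93.47, 93.60, 93.99, 94.23, 94.35, 94.43, 94.63, 95.24, 95.25, 95.28, 95.59, 96.04, 97.16
α = 0.10; lower rank = 40 × 0.050 = 2; upper rank = 40 × 0.950 = 38.
The 2nd smallest replicate is 89.42; the 38th is 95.59.

(89.42, 95.59)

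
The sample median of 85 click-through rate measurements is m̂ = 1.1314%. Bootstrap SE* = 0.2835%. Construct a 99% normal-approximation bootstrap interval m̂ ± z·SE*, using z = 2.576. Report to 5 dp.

(0.40110, 1.86170)

Margin = 2.576 × 0.2835 = 0.730296
Interval: 1.1314 ± 0.730296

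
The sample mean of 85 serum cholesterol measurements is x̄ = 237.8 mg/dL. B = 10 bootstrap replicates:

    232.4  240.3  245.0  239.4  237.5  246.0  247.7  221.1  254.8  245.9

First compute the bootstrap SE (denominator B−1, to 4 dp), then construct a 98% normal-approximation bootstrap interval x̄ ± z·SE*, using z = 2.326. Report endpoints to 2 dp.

(216.07, 259.53)

Mean of replicates = 241.0100; sum of squared deviations = 785.6090; SE* = √(785.6090/9) = 9.3429
Margin = 2.326 × 9.3429 = 21.732
Interval: 237.8 ± 21.732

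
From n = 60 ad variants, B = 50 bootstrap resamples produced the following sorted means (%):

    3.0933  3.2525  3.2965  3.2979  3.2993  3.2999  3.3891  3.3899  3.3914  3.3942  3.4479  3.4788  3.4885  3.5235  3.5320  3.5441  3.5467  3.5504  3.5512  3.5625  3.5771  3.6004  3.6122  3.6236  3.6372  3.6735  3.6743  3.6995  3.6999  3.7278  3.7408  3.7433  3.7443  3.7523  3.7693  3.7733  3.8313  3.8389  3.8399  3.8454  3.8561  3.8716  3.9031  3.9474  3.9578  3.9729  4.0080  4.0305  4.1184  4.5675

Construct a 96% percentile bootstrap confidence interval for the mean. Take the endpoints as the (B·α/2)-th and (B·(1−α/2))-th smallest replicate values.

(3.0933, 4.1184)

α = 0.04; lower rank = 50 × 0.020 = 1; upper rank = 50 × 0.980 = 49.
The 1st smallest replicate is 3.0933; the 49th is 4.1184.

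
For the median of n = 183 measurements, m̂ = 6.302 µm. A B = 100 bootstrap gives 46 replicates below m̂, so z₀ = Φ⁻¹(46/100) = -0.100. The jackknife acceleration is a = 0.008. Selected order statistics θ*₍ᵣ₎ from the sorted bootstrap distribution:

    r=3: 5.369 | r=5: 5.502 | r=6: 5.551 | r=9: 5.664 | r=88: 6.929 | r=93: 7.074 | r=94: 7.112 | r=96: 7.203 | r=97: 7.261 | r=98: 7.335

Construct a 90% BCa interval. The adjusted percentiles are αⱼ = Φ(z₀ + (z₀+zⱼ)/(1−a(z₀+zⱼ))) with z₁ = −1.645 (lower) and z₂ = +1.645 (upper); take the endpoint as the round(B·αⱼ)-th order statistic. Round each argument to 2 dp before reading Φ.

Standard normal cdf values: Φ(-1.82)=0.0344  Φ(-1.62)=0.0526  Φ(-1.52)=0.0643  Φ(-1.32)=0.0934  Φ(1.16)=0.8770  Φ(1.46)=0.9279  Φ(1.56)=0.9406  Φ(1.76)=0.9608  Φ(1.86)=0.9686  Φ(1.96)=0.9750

Lower: z₀ + z₁ = -0.100 + (-1.645) = -1.745; 1 − a(z₀+z₁) = 1 − (0.008)(-1.745) = 1.0140; argument = -0.100 + (-1.745)/1.0140 = -1.8210 → -1.82.
α₁ = Φ(-1.82) = 0.0344; rank = round(100 × 0.0344) = 3; θ*₍3₎ = 5.369.
Upper: z₀ + z₂ = 1.545; 1 − a(z₀+z₂) = 0.9876; argument = 1.4643 → 1.46; α₂ = 0.9279; rank = 93; θ*₍93₎ = 7.074.

(5.369, 7.074)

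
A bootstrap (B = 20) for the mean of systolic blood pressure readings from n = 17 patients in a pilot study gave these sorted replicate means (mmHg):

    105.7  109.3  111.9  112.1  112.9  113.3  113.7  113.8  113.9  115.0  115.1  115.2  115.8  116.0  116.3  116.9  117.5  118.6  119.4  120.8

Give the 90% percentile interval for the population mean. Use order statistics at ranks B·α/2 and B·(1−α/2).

α = 0.10; lower rank = 20 × 0.050 = 1; upper rank = 20 × 0.950 = 19.
The 1st smallest replicate is 105.7; the 19th is 119.4.

(105.7, 119.4)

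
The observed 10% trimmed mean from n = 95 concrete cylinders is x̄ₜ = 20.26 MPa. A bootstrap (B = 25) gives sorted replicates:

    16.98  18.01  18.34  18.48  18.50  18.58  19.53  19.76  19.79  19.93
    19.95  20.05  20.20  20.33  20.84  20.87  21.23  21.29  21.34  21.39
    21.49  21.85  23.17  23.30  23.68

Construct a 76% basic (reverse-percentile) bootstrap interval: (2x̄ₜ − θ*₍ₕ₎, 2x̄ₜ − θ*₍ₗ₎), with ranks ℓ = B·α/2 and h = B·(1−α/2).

Percentile endpoints at ranks 3 and 22: θ*₍3₎ = 18.34, θ*₍22₎ = 21.85.
Basic interval reflects these around x̄ₜ:
  lower = 2 × 20.26 − 21.85 = 18.67
  upper = 2 × 20.26 − 18.34 = 22.18

(18.67, 22.18)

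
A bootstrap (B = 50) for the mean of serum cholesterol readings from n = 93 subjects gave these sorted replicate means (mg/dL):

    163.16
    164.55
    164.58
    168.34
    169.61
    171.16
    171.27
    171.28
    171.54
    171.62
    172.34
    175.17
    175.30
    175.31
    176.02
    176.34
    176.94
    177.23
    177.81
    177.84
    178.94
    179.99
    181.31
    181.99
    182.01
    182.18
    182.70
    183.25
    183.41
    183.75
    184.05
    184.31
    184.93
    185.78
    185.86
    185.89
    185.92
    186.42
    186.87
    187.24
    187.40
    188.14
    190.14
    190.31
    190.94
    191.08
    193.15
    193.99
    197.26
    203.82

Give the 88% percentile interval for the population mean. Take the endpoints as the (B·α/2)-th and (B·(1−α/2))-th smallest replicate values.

(164.58, 193.15)

α = 0.12; lower rank = 50 × 0.060 = 3; upper rank = 50 × 0.940 = 47.
The 3rd smallest replicate is 164.58; the 47th is 193.15.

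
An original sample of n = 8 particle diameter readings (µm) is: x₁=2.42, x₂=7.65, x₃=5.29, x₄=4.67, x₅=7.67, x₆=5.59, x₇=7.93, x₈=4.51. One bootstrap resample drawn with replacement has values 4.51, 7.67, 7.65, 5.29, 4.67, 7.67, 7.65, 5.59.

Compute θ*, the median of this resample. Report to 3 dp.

θ* = 6.620

Sorted: 4.51, 4.67, 5.29, 5.59, 7.65, 7.65, 7.67, 7.67
Median = average of the two middle values = 6.620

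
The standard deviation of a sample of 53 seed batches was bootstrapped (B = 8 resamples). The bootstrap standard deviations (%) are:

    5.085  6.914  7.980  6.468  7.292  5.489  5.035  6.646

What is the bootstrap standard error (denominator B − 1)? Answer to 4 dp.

SE* = 1.0713

Bootstrap SE is the standard deviation of the 8 replicate standard deviations.
Mean of replicates: (5.085 + 6.914 + 7.980 + 6.468 + 7.292 + 5.489 + 5.035 + 6.646) / 8 = 50.90900 / 8 = 6.36362
Sum of squared deviations: (−1.27862)² + (+0.55037)² + (+1.61638)² + (+0.10438)² + (+0.92837)² + (−0.87462)² + (−1.32862)² + (+0.28238)² = 8.03319
Variance = 8.03319 / 7 = 1.14760
SE* = √1.14760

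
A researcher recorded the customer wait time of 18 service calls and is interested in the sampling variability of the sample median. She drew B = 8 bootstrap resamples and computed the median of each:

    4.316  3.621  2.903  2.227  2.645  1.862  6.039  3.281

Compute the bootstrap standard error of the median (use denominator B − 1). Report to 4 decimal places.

SE* = 1.3317

Bootstrap SE is the standard deviation of the 8 replicate medians.
Mean of replicates: (4.316 + 3.621 + 2.903 + 2.227 + 2.645 + 1.862 + 6.039 + 3.281) / 8 = 26.89400 / 8 = 3.36175
Sum of squared deviations: (+0.95425)² + (+0.25925)² + (−0.45875)² + (−1.13475)² + (−0.71675)² + (−1.49975)² + (+2.67725)² + (−0.08075)² = 12.41308
Variance = 12.41308 / 7 = 1.77330
SE* = √1.77330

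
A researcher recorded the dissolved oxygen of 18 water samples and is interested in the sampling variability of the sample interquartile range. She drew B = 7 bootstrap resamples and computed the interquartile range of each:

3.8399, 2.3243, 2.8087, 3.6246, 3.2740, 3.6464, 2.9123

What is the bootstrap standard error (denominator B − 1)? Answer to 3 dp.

Bootstrap SE is the standard deviation of the 7 replicate interquartile ranges.
Mean of replicates: (3.8399 + 2.3243 + 2.8087 + 3.6246 + 3.2740 + 3.6464 + 2.9123) / 7 = 22.43020 / 7 = 3.20431
Sum of squared deviations: (+0.63559)² + (−0.88001)² + (−0.39561)² + (+0.42029)² + (+0.06969)² + (+0.44209)² + (−0.29201)² = 1.79711
Variance = 1.79711 / 6 = 0.29952
SE* = √0.29952

SE* = 0.547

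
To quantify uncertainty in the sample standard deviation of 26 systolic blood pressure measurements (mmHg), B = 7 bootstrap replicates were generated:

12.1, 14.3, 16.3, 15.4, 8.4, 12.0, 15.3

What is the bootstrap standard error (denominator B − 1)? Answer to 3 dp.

SE* = 2.753

Bootstrap SE is the standard deviation of the 7 replicate standard deviations.
Mean of replicates: (12.1 + 14.3 + 16.3 + 15.4 + 8.4 + 12.0 + 15.3) / 7 = 93.8000 / 7 = 13.4000
Sum of squared deviations: (−1.3000)² + (+0.9000)² + (+2.9000)² + (+2.0000)² + (−5.0000)² + (−1.4000)² + (+1.9000)² = 45.4800
Variance = 45.4800 / 6 = 7.5800
SE* = √7.5800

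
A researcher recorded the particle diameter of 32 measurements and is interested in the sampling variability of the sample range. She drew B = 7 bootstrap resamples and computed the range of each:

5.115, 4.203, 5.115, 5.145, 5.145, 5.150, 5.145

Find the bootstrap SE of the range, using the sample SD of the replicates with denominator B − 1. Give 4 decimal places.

SE* = 0.3529

Bootstrap SE is the standard deviation of the 7 replicate ranges.
Mean of replicates: (5.115 + 4.203 + 5.115 + 5.145 + 5.145 + 5.150 + 5.145) / 7 = 35.01800 / 7 = 5.00257
Sum of squared deviations: (+0.11243)² + (−0.79957)² + (+0.11243)² + (+0.14243)² + (+0.14243)² + (+0.14743)² + (+0.14243)² = 0.74719
Variance = 0.74719 / 6 = 0.12453
SE* = √0.12453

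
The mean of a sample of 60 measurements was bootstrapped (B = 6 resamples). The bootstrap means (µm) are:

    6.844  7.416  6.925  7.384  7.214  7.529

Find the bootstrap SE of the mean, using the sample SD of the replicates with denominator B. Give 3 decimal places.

SE* = 0.255

Bootstrap SE is the standard deviation of the 6 replicate means.
Mean of replicates: (6.844 + 7.416 + 6.925 + 7.384 + 7.214 + 7.529) / 6 = 43.3120 / 6 = 7.2187
Sum of squared deviations: (−0.3747)² + (+0.1973)² + (−0.2937)² + (+0.1653)² + (−0.0047)² + (+0.3103)² = 0.3892
Variance = 0.3892 / 6 = 0.0649
SE* = √0.0649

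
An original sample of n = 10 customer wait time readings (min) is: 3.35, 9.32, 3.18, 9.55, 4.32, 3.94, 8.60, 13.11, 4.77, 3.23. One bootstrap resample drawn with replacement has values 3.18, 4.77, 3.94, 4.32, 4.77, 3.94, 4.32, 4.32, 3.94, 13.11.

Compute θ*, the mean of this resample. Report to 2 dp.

θ* = 5.06

Mean = (3.18 + 4.77 + 3.94 + 4.32 + 4.77 + 3.94 + 4.32 + 4.32 + 3.94 + 13.11) / 10 = 50.610 / 10 = 5.06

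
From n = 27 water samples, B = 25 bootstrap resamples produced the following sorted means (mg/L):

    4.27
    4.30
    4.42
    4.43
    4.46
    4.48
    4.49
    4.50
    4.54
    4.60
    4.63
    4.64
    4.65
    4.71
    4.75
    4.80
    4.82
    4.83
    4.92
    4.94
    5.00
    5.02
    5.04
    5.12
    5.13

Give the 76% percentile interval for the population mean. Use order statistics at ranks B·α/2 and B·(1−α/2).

α = 0.24; lower rank = 25 × 0.120 = 3; upper rank = 25 × 0.880 = 22.
The 3rd smallest replicate is 4.42; the 22nd is 5.02.

(4.42, 5.02)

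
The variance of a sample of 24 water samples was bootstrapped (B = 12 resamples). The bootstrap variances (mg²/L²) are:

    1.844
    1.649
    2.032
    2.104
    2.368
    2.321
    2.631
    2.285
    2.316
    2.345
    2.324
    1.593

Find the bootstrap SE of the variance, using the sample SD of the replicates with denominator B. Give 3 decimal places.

Bootstrap SE is the standard deviation of the 12 replicate variances.
Mean of replicates: (1.844 + 1.649 + 2.032 + 2.104 + 2.368 + 2.321 + 2.631 + 2.285 + 2.316 + 2.345 + 2.324 + 1.593) / 12 = 25.8120 / 12 = 2.1510
Sum of squared deviations: (−0.3070)² + (−0.5020)² + (−0.1190)² + (−0.0470)² + (+0.2170)² + (+0.1700)² + (+0.4800)² + (+0.1340)² + (+0.1650)² + (+0.1940)² + (+0.1730)² + (−0.5580)² = 1.0931
Variance = 1.0931 / 12 = 0.0911
SE* = √0.0911

SE* = 0.302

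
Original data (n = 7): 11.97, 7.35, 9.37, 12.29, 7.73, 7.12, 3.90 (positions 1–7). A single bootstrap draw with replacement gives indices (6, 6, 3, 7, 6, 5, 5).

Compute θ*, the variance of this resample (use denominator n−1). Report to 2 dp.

Resample values: 7.12, 7.12, 9.37, 3.90, 7.12, 7.73, 7.73.
Mean = 7.1557; sum of squared deviations = 16.1662
s² = 16.1662 / 6 = 2.6944

θ* = 2.69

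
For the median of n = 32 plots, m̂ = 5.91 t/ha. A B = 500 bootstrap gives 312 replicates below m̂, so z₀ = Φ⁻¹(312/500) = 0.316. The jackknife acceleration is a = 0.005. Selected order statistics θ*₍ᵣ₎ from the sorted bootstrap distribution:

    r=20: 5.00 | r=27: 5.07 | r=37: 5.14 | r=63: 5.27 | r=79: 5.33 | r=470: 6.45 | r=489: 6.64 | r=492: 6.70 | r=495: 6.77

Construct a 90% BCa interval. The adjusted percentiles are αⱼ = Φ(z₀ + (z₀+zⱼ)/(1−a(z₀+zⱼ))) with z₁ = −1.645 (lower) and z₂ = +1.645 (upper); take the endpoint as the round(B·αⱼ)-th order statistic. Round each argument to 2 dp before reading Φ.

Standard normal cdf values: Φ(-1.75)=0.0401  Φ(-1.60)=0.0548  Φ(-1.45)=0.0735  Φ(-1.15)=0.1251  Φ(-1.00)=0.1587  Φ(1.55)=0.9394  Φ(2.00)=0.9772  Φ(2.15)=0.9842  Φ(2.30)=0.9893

Lower: z₀ + z₁ = 0.316 + (-1.645) = -1.329; 1 − a(z₀+z₁) = 1 − (0.005)(-1.329) = 1.0066; argument = 0.316 + (-1.329)/1.0066 = -1.0042 → -1.00.
α₁ = Φ(-1.00) = 0.1587; rank = round(500 × 0.1587) = 79; θ*₍79₎ = 5.33.
Upper: z₀ + z₂ = 1.961; 1 − a(z₀+z₂) = 0.9902; argument = 2.2964 → 2.30; α₂ = 0.9893; rank = 495; θ*₍495₎ = 6.77.

(5.33, 6.77)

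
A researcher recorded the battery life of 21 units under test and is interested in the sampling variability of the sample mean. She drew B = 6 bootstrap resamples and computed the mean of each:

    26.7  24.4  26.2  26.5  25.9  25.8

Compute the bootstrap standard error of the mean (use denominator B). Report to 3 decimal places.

SE* = 0.747

Bootstrap SE is the standard deviation of the 6 replicate means.
Mean of replicates: (26.7 + 24.4 + 26.2 + 26.5 + 25.9 + 25.8) / 6 = 155.5000 / 6 = 25.9167
Sum of squared deviations: (+0.7833)² + (−1.5167)² + (+0.2833)² + (+0.5833)² + (−0.0167)² + (−0.1167)² = 3.3483
Variance = 3.3483 / 6 = 0.5581
SE* = √0.5581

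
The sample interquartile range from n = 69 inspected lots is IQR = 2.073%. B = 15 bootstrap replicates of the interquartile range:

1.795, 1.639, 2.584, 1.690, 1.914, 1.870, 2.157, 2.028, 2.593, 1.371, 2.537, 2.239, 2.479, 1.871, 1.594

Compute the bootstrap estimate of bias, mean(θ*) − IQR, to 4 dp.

bias = −0.0489

mean(θ*) = (1.795 + 1.639 + 2.584 + 1.690 + 1.914 + 1.870 + 2.157 + 2.028 + 2.593 + 1.371 + 2.537 + 2.239 + 2.479 + 1.871 + 1.594) / 15 = 2.02407
bias = 2.02407 − 2.073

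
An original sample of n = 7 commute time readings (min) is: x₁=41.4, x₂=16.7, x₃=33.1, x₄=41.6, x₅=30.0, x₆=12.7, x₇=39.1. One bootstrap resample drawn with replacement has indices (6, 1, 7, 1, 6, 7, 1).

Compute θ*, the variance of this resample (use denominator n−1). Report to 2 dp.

Resample values: 12.7, 41.4, 39.1, 41.4, 12.7, 39.1, 41.4.
Mean = 32.5429; sum of squared deviations = 1108.8171
s² = 1108.8171 / 6 = 184.8029

θ* = 184.80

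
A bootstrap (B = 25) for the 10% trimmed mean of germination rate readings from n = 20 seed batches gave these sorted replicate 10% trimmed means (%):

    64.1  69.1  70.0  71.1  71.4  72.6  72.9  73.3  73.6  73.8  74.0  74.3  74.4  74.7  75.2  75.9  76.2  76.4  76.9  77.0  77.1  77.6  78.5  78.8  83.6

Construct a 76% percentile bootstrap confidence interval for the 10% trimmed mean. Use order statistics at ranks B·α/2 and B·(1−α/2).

α = 0.24; lower rank = 25 × 0.120 = 3; upper rank = 25 × 0.880 = 22.
The 3rd smallest replicate is 70.0; the 22nd is 77.6.

(70.0, 77.6)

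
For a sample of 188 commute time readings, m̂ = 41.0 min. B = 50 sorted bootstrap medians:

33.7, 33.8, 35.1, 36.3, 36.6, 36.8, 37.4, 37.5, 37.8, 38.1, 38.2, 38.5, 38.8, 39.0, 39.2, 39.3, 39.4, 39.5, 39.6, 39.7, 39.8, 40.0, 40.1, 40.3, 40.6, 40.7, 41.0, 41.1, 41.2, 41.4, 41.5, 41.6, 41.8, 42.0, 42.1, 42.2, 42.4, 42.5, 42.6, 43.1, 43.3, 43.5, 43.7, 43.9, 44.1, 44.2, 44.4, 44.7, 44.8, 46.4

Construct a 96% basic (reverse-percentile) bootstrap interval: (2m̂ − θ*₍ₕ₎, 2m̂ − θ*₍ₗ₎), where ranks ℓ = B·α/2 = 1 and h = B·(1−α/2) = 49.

Percentile endpoints at ranks 1 and 49: θ*₍1₎ = 33.7, θ*₍49₎ = 44.8.
Basic interval reflects these around m̂:
  lower = 2 × 41.0 − 44.8 = 37.2
  upper = 2 × 41.0 − 33.7 = 48.3

(37.2, 48.3)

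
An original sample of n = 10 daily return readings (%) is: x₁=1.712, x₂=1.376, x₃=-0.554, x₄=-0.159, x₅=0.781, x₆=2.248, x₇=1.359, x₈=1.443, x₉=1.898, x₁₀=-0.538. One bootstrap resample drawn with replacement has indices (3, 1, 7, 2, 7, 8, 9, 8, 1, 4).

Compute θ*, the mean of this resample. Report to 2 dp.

θ* = 1.16

Resample values: -0.554, 1.712, 1.359, 1.376, 1.359, 1.443, 1.898, 1.443, 1.712, -0.159.
Mean = ((-0.554) + 1.712 + 1.359 + 1.376 + 1.359 + 1.443 + 1.898 + 1.443 + 1.712 + (-0.159)) / 10 = 11.5890 / 10 = 1.16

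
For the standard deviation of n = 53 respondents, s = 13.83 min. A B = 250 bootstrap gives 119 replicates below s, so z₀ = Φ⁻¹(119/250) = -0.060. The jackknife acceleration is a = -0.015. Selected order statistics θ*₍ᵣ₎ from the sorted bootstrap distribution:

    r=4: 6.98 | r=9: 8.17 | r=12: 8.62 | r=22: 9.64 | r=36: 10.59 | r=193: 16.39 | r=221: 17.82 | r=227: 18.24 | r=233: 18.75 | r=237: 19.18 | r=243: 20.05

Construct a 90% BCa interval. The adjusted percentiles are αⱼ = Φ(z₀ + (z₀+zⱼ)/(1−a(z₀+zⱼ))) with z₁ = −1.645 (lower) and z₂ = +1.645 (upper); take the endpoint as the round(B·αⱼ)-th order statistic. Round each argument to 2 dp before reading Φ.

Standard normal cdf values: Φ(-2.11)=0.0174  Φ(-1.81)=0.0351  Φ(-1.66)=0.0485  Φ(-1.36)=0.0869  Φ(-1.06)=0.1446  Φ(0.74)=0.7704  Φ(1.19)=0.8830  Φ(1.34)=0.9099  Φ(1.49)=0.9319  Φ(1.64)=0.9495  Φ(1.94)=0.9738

(8.17, 18.75)

Lower: z₀ + z₁ = -0.060 + (-1.645) = -1.705; 1 − a(z₀+z₁) = 1 − (-0.015)(-1.705) = 0.9744; argument = -0.060 + (-1.705)/0.9744 = -1.8097 → -1.81.
α₁ = Φ(-1.81) = 0.0351; rank = round(250 × 0.0351) = 9; θ*₍9₎ = 8.17.
Upper: z₀ + z₂ = 1.585; 1 − a(z₀+z₂) = 1.0238; argument = 1.4882 → 1.49; α₂ = 0.9319; rank = 233; θ*₍233₎ = 18.75.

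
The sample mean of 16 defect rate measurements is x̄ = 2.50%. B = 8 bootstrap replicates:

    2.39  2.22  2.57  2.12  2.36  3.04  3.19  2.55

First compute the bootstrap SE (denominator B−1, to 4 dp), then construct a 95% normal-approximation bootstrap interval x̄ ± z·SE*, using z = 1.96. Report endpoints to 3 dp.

Mean of replicates = 2.5550; sum of squared deviations = 1.0054; SE* = √(1.0054/7) = 0.3790
Margin = 1.96 × 0.3790 = 0.7428
Interval: 2.50 ± 0.7428

(1.757, 3.243)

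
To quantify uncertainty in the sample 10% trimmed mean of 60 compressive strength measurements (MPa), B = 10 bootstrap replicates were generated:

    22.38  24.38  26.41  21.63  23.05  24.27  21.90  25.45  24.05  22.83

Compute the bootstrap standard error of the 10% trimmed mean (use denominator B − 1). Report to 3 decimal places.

SE* = 1.554

Bootstrap SE is the standard deviation of the 10 replicate 10% trimmed means.
Mean of replicates: (22.38 + 24.38 + 26.41 + 21.63 + 23.05 + 24.27 + 21.90 + 25.45 + 24.05 + 22.83) / 10 = 236.3500 / 10 = 23.6350
Sum of squared deviations: (−1.2550)² + (+0.7450)² + (+2.7750)² + (−2.0050)² + (−0.5850)² + (+0.6350)² + (−1.7350)² + (+1.8150)² + (+0.4150)² + (−0.8050)² = 21.7209
Variance = 21.7209 / 9 = 2.4134
SE* = √2.4134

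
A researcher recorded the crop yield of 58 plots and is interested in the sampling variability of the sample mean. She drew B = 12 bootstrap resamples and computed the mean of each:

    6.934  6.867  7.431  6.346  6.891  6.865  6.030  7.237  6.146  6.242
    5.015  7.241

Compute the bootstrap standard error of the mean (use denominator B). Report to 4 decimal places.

SE* = 0.6507

Bootstrap SE is the standard deviation of the 12 replicate means.
Mean of replicates: (6.934 + 6.867 + 7.431 + 6.346 + 6.891 + 6.865 + 6.030 + 7.237 + 6.146 + 6.242 + 5.015 + 7.241) / 12 = 79.24500 / 12 = 6.60375
Sum of squared deviations: (+0.33025)² + (+0.26325)² + (+0.82725)² + (−0.25775)² + (+0.28725)² + (+0.26125)² + (−0.57375)² + (+0.63325)² + (−0.45775)² + (−0.36175)² + (−1.58875)² + (+0.63725)² = 5.08071
Variance = 5.08071 / 12 = 0.42339
SE* = √0.42339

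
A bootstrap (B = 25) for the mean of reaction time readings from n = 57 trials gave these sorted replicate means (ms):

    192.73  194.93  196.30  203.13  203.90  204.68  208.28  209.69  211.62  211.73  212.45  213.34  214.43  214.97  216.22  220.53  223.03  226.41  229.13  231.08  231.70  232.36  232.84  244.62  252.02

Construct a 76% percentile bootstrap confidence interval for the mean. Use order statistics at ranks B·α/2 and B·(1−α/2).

α = 0.24; lower rank = 25 × 0.120 = 3; upper rank = 25 × 0.880 = 22.
The 3rd smallest replicate is 196.30; the 22nd is 232.36.

(196.30, 232.36)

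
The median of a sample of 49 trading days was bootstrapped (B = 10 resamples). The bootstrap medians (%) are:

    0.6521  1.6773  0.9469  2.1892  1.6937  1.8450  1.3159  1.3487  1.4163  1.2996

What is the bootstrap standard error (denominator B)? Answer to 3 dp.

SE* = 0.419

Bootstrap SE is the standard deviation of the 10 replicate medians.
Mean of replicates: (0.6521 + 1.6773 + 0.9469 + 2.1892 + 1.6937 + 1.8450 + 1.3159 + 1.3487 + 1.4163 + 1.2996) / 10 = 14.38470 / 10 = 1.43847
Sum of squared deviations: (−0.78637)² + (+0.23883)² + (−0.49157)² + (+0.75073)² + (+0.25523)² + (+0.40653)² + (−0.12257)² + (−0.08977)² + (−0.02217)² + (−0.13887)² = 1.75392
Variance = 1.75392 / 10 = 0.17539
SE* = √0.17539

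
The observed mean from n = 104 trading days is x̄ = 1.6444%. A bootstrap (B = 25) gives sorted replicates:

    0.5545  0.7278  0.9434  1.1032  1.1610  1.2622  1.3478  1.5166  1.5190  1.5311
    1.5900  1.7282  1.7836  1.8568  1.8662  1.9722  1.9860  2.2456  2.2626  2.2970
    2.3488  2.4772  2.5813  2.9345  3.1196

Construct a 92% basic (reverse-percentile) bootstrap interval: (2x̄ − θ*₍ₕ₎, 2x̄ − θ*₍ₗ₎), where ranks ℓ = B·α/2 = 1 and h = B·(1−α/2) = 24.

(0.3543, 2.7343)

Percentile endpoints at ranks 1 and 24: θ*₍1₎ = 0.5545, θ*₍24₎ = 2.9345.
Basic interval reflects these around x̄:
  lower = 2 × 1.6444 − 2.9345 = 0.3543
  upper = 2 × 1.6444 − 0.5545 = 2.7343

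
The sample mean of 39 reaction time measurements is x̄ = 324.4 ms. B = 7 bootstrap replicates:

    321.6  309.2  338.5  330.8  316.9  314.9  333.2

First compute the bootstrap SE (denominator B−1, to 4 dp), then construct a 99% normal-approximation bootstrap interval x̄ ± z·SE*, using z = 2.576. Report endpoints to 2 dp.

(296.62, 352.18)

Mean of replicates = 323.5857; sum of squared deviations = 697.9486; SE* = √(697.9486/6) = 10.7854
Margin = 2.576 × 10.7854 = 27.783
Interval: 324.4 ± 27.783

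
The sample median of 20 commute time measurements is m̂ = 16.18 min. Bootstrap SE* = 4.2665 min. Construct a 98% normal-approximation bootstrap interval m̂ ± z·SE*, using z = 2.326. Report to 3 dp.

(6.256, 26.104)

Margin = 2.326 × 4.2665 = 9.9239
Interval: 16.18 ± 9.9239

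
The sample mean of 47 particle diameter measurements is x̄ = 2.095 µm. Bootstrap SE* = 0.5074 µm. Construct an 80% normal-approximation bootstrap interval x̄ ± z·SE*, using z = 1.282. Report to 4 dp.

Margin = 1.282 × 0.5074 = 0.65049
Interval: 2.095 ± 0.65049

(1.4445, 2.7455)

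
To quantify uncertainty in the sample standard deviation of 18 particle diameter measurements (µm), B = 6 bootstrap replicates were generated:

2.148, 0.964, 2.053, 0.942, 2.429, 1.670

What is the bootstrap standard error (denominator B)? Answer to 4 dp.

SE* = 0.5736

Bootstrap SE is the standard deviation of the 6 replicate standard deviations.
Mean of replicates: (2.148 + 0.964 + 2.053 + 0.942 + 2.429 + 1.670) / 6 = 10.20600 / 6 = 1.70100
Sum of squared deviations: (+0.44700)² + (−0.73700)² + (+0.35200)² + (−0.75900)² + (+0.72800)² + (−0.03100)² = 1.97391
Variance = 1.97391 / 6 = 0.32898
SE* = √0.32898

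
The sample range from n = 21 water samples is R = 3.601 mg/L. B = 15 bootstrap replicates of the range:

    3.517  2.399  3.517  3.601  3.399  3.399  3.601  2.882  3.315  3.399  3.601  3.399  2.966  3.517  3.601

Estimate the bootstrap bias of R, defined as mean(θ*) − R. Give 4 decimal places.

bias = −0.2601

mean(θ*) = (3.517 + 2.399 + 3.517 + 3.601 + 3.399 + 3.399 + 3.601 + 2.882 + 3.315 + 3.399 + 3.601 + 3.399 + 2.966 + 3.517 + 3.601) / 15 = 3.34087
bias = 3.34087 − 3.601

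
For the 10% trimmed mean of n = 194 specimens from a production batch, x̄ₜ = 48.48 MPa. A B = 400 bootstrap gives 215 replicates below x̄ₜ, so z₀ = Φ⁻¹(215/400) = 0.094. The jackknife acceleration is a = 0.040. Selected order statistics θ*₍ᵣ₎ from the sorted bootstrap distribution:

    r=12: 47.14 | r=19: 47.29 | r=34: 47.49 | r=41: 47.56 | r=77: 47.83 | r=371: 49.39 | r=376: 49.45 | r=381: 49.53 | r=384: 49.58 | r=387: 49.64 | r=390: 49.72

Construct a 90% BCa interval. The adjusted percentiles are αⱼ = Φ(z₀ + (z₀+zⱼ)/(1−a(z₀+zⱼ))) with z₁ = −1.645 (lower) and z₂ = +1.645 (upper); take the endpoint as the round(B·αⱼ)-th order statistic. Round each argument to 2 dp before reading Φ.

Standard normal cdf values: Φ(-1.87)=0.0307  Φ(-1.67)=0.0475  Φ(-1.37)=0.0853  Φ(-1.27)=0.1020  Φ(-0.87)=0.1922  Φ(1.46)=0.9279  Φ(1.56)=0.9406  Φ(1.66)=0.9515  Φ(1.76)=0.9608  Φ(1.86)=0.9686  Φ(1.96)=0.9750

Lower: z₀ + z₁ = 0.094 + (-1.645) = -1.551; 1 − a(z₀+z₁) = 1 − (0.040)(-1.551) = 1.0620; argument = 0.094 + (-1.551)/1.0620 = -1.3664 → -1.37.
α₁ = Φ(-1.37) = 0.0853; rank = round(400 × 0.0853) = 34; θ*₍34₎ = 47.49.
Upper: z₀ + z₂ = 1.739; 1 − a(z₀+z₂) = 0.9304; argument = 1.9630 → 1.96; α₂ = 0.9750; rank = 390; θ*₍390₎ = 49.72.

(47.49, 49.72)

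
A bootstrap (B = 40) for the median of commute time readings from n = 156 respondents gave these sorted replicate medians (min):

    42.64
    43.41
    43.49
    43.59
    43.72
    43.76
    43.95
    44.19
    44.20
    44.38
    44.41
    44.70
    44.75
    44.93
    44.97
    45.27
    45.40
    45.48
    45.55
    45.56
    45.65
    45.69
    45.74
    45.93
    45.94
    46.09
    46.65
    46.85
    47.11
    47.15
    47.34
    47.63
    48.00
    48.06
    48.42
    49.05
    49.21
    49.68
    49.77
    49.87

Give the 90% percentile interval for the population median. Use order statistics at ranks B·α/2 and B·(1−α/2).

α = 0.10; lower rank = 40 × 0.050 = 2; upper rank = 40 × 0.950 = 38.
The 2nd smallest replicate is 43.41; the 38th is 49.68.

(43.41, 49.68)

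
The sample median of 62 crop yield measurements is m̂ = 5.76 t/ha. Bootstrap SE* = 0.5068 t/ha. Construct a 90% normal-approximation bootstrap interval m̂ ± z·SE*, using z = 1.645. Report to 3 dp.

(4.926, 6.594)

Margin = 1.645 × 0.5068 = 0.8337
Interval: 5.76 ± 0.8337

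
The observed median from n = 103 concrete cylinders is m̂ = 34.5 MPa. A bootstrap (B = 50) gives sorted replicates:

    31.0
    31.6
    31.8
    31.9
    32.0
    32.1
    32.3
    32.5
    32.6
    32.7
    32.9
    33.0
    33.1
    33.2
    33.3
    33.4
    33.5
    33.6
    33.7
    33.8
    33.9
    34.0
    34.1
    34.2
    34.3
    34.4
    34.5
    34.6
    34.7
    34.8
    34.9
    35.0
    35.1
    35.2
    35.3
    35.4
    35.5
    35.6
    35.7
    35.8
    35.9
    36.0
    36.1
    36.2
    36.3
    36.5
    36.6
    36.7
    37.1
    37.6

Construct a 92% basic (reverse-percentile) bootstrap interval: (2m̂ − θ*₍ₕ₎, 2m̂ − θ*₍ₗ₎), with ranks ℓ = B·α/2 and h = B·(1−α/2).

Percentile endpoints at ranks 2 and 48: θ*₍2₎ = 31.6, θ*₍48₎ = 36.7.
Basic interval reflects these around m̂:
  lower = 2 × 34.5 − 36.7 = 32.3
  upper = 2 × 34.5 − 31.6 = 37.4

(32.3, 37.4)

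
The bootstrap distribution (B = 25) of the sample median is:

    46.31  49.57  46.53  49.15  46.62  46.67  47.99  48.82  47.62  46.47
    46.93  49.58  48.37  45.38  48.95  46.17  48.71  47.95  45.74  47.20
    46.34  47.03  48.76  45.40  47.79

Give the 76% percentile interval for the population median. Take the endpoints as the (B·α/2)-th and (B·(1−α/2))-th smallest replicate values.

(45.74, 48.95)

Sorted replicates: 45.38, 45.40, 45.74, 46.17, 46.31, 46.34, 46.47, 46.53, 46.62, 46.67, 46.93, 47.03, 47.20, 47.62, 47.79, 47.95, 47.99, 48.37, 48.71, 48.76, 48.82, 48.95, 49.15, 49.57, 49.58
α = 0.24; lower rank = 25 × 0.120 = 3; upper rank = 25 × 0.880 = 22.
The 3rd smallest replicate is 45.74; the 22nd is 48.95.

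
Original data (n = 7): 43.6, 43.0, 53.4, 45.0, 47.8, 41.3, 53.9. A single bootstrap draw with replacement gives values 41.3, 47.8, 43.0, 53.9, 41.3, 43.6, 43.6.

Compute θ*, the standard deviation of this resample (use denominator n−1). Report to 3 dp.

Mean = 44.9286; sum of squared deviations = 122.3143
s² = 122.3143 / 6 = 20.3857
s = √20.3857 = 4.515

θ* = 4.515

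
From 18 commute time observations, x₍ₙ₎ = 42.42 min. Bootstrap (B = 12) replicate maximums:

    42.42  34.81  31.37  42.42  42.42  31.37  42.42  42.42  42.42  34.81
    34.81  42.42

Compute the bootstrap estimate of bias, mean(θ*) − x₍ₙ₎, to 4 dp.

mean(θ*) = (42.42 + 34.81 + 31.37 + 42.42 + 42.42 + 31.37 + 42.42 + 42.42 + 42.42 + 34.81 + 34.81 + 42.42) / 12 = 38.67583
bias = 38.67583 − 42.42

bias = −3.7442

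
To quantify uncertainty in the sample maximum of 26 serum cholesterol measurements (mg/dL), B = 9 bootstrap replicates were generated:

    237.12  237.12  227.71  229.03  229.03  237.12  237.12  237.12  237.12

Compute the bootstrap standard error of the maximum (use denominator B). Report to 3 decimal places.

Bootstrap SE is the standard deviation of the 9 replicate maximums.
Mean of replicates: (237.12 + 237.12 + 227.71 + 229.03 + 229.03 + 237.12 + 237.12 + 237.12 + 237.12) / 9 = 2108.4900 / 9 = 234.2767
Sum of squared deviations: (+2.8433)² + (+2.8433)² + (−6.5667)² + (−5.2467)² + (−5.2467)² + (+2.8433)² + (+2.8433)² + (+2.8433)² + (+2.8433)² = 146.6834
Variance = 146.6834 / 9 = 16.2982
SE* = √16.2982

SE* = 4.037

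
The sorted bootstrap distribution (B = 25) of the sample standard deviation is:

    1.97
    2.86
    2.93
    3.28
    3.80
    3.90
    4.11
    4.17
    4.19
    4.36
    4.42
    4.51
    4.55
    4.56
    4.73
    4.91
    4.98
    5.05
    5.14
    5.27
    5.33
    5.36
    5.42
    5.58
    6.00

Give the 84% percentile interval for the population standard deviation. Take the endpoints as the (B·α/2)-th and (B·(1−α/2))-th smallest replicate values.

(2.86, 5.42)

α = 0.16; lower rank = 25 × 0.080 = 2; upper rank = 25 × 0.920 = 23.
The 2nd smallest replicate is 2.86; the 23rd is 5.42.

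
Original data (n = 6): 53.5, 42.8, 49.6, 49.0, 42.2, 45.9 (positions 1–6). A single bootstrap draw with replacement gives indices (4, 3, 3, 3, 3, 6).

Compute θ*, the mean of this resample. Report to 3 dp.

θ* = 48.883

Resample values: 49.0, 49.6, 49.6, 49.6, 49.6, 45.9.
Mean = (49.0 + 49.6 + 49.6 + 49.6 + 49.6 + 45.9) / 6 = 293.30 / 6 = 48.883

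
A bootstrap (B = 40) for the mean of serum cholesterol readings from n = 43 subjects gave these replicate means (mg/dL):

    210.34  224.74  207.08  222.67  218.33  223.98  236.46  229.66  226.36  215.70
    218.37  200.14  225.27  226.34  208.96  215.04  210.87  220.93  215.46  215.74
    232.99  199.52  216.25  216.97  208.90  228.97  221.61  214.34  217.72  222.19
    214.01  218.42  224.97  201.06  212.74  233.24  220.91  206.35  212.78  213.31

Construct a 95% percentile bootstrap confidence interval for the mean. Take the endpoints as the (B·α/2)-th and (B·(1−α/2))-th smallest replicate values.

Sorted replicates: 199.52, 200.14, 201.06, 206.35, 207.08, 208.90, 208.96, 210.34, 210.87, 212.74, 212.78, 213.31, 214.01, 214.34, 215.04, 215.46, 215.70, 215.74, 216.25, 216.97, 217.72, 218.33, 218.37, 218.42, 220.91, 220.93, 221.61, 222.19, 222.67, 223.98, 224.74, 224.97, 225.27, 226.34, 226.36, 228.97, 229.66, 232.99, 233.24, 236.46
α = 0.05; lower rank = 40 × 0.025 = 1; upper rank = 40 × 0.975 = 39.
The 1st smallest replicate is 199.52; the 39th is 233.24.

(199.52, 233.24)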